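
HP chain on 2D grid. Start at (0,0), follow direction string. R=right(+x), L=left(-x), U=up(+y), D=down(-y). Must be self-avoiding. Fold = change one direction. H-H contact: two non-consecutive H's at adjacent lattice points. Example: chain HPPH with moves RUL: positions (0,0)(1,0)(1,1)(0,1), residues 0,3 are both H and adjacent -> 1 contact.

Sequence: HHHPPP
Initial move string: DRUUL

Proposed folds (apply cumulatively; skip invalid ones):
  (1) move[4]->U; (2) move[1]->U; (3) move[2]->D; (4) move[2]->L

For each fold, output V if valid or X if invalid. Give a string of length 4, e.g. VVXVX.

Initial: DRUUL -> [(0, 0), (0, -1), (1, -1), (1, 0), (1, 1), (0, 1)]
Fold 1: move[4]->U => DRUUU VALID
Fold 2: move[1]->U => DUUUU INVALID (collision), skipped
Fold 3: move[2]->D => DRDUU INVALID (collision), skipped
Fold 4: move[2]->L => DRLUU INVALID (collision), skipped

Answer: VXXX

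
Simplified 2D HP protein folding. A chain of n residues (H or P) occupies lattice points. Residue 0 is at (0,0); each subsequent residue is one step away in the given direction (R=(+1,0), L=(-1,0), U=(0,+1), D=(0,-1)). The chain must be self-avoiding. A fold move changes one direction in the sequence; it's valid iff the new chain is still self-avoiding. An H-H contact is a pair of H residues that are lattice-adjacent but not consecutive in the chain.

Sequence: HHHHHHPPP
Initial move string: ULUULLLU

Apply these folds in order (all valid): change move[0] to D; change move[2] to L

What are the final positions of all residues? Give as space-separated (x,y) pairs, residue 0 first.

Answer: (0,0) (0,-1) (-1,-1) (-2,-1) (-2,0) (-3,0) (-4,0) (-5,0) (-5,1)

Derivation:
Initial moves: ULUULLLU
Fold: move[0]->D => DLUULLLU (positions: [(0, 0), (0, -1), (-1, -1), (-1, 0), (-1, 1), (-2, 1), (-3, 1), (-4, 1), (-4, 2)])
Fold: move[2]->L => DLLULLLU (positions: [(0, 0), (0, -1), (-1, -1), (-2, -1), (-2, 0), (-3, 0), (-4, 0), (-5, 0), (-5, 1)])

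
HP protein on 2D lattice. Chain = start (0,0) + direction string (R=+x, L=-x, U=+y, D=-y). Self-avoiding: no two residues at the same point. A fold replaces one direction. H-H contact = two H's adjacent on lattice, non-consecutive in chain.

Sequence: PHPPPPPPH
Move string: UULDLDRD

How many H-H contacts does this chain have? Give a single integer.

Positions: [(0, 0), (0, 1), (0, 2), (-1, 2), (-1, 1), (-2, 1), (-2, 0), (-1, 0), (-1, -1)]
No H-H contacts found.

Answer: 0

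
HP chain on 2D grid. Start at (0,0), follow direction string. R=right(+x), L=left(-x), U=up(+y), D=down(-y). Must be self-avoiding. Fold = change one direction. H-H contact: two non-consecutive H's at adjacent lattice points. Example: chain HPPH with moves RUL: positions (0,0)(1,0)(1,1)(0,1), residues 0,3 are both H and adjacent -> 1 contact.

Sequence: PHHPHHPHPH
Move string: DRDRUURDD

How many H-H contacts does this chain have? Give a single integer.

Positions: [(0, 0), (0, -1), (1, -1), (1, -2), (2, -2), (2, -1), (2, 0), (3, 0), (3, -1), (3, -2)]
H-H contact: residue 2 @(1,-1) - residue 5 @(2, -1)
H-H contact: residue 4 @(2,-2) - residue 9 @(3, -2)

Answer: 2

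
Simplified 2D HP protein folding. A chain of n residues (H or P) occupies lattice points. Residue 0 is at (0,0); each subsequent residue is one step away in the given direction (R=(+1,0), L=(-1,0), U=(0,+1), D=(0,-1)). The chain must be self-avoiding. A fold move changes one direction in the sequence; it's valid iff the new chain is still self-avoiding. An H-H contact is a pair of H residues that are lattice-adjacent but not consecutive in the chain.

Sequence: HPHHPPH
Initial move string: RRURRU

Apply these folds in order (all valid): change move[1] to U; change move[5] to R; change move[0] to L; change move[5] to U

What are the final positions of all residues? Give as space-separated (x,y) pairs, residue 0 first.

Initial moves: RRURRU
Fold: move[1]->U => RUURRU (positions: [(0, 0), (1, 0), (1, 1), (1, 2), (2, 2), (3, 2), (3, 3)])
Fold: move[5]->R => RUURRR (positions: [(0, 0), (1, 0), (1, 1), (1, 2), (2, 2), (3, 2), (4, 2)])
Fold: move[0]->L => LUURRR (positions: [(0, 0), (-1, 0), (-1, 1), (-1, 2), (0, 2), (1, 2), (2, 2)])
Fold: move[5]->U => LUURRU (positions: [(0, 0), (-1, 0), (-1, 1), (-1, 2), (0, 2), (1, 2), (1, 3)])

Answer: (0,0) (-1,0) (-1,1) (-1,2) (0,2) (1,2) (1,3)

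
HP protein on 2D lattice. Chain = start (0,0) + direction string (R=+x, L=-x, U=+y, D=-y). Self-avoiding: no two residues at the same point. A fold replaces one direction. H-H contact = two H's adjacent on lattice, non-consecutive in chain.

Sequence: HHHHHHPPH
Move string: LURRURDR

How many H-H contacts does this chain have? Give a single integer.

Answer: 1

Derivation:
Positions: [(0, 0), (-1, 0), (-1, 1), (0, 1), (1, 1), (1, 2), (2, 2), (2, 1), (3, 1)]
H-H contact: residue 0 @(0,0) - residue 3 @(0, 1)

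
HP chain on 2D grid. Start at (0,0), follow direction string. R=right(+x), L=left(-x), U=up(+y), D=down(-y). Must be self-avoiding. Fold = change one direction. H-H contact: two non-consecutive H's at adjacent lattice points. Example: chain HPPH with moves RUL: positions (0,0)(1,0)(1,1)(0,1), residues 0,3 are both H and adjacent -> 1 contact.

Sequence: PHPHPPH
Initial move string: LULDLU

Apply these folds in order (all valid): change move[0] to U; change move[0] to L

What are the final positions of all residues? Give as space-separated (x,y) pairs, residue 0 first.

Answer: (0,0) (-1,0) (-1,1) (-2,1) (-2,0) (-3,0) (-3,1)

Derivation:
Initial moves: LULDLU
Fold: move[0]->U => UULDLU (positions: [(0, 0), (0, 1), (0, 2), (-1, 2), (-1, 1), (-2, 1), (-2, 2)])
Fold: move[0]->L => LULDLU (positions: [(0, 0), (-1, 0), (-1, 1), (-2, 1), (-2, 0), (-3, 0), (-3, 1)])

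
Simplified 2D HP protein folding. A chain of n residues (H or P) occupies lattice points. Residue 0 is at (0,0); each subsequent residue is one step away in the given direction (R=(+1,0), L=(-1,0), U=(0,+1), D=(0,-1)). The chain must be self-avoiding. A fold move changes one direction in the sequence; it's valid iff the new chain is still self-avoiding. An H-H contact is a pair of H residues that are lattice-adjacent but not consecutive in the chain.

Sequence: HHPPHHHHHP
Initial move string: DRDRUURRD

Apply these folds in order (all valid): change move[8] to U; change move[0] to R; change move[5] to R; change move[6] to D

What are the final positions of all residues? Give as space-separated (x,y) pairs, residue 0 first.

Answer: (0,0) (1,0) (2,0) (2,-1) (3,-1) (3,0) (4,0) (4,-1) (5,-1) (5,0)

Derivation:
Initial moves: DRDRUURRD
Fold: move[8]->U => DRDRUURRU (positions: [(0, 0), (0, -1), (1, -1), (1, -2), (2, -2), (2, -1), (2, 0), (3, 0), (4, 0), (4, 1)])
Fold: move[0]->R => RRDRUURRU (positions: [(0, 0), (1, 0), (2, 0), (2, -1), (3, -1), (3, 0), (3, 1), (4, 1), (5, 1), (5, 2)])
Fold: move[5]->R => RRDRURRRU (positions: [(0, 0), (1, 0), (2, 0), (2, -1), (3, -1), (3, 0), (4, 0), (5, 0), (6, 0), (6, 1)])
Fold: move[6]->D => RRDRURDRU (positions: [(0, 0), (1, 0), (2, 0), (2, -1), (3, -1), (3, 0), (4, 0), (4, -1), (5, -1), (5, 0)])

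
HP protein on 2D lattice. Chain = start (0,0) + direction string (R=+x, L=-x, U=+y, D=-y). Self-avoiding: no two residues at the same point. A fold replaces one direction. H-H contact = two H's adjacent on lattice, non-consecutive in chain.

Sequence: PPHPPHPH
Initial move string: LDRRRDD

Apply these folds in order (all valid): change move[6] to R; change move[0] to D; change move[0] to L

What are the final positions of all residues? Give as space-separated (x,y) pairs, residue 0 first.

Initial moves: LDRRRDD
Fold: move[6]->R => LDRRRDR (positions: [(0, 0), (-1, 0), (-1, -1), (0, -1), (1, -1), (2, -1), (2, -2), (3, -2)])
Fold: move[0]->D => DDRRRDR (positions: [(0, 0), (0, -1), (0, -2), (1, -2), (2, -2), (3, -2), (3, -3), (4, -3)])
Fold: move[0]->L => LDRRRDR (positions: [(0, 0), (-1, 0), (-1, -1), (0, -1), (1, -1), (2, -1), (2, -2), (3, -2)])

Answer: (0,0) (-1,0) (-1,-1) (0,-1) (1,-1) (2,-1) (2,-2) (3,-2)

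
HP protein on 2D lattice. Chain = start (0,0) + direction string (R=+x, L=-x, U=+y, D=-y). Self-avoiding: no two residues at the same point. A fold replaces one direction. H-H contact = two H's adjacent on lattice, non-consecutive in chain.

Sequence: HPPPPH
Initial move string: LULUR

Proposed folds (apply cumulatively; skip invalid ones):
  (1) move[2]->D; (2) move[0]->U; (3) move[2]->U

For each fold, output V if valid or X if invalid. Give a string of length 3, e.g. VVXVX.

Initial: LULUR -> [(0, 0), (-1, 0), (-1, 1), (-2, 1), (-2, 2), (-1, 2)]
Fold 1: move[2]->D => LUDUR INVALID (collision), skipped
Fold 2: move[0]->U => UULUR VALID
Fold 3: move[2]->U => UUUUR VALID

Answer: XVV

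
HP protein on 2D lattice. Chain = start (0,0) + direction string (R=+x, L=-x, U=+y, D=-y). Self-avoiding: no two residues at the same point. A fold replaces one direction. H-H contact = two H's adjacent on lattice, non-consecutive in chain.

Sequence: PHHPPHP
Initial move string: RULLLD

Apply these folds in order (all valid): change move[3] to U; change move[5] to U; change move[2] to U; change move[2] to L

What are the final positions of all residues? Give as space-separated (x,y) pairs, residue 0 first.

Answer: (0,0) (1,0) (1,1) (0,1) (0,2) (-1,2) (-1,3)

Derivation:
Initial moves: RULLLD
Fold: move[3]->U => RULULD (positions: [(0, 0), (1, 0), (1, 1), (0, 1), (0, 2), (-1, 2), (-1, 1)])
Fold: move[5]->U => RULULU (positions: [(0, 0), (1, 0), (1, 1), (0, 1), (0, 2), (-1, 2), (-1, 3)])
Fold: move[2]->U => RUUULU (positions: [(0, 0), (1, 0), (1, 1), (1, 2), (1, 3), (0, 3), (0, 4)])
Fold: move[2]->L => RULULU (positions: [(0, 0), (1, 0), (1, 1), (0, 1), (0, 2), (-1, 2), (-1, 3)])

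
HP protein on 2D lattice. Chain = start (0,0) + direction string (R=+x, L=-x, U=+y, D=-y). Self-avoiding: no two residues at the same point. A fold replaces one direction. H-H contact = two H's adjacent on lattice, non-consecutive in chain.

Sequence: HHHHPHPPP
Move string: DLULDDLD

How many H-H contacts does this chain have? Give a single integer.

Positions: [(0, 0), (0, -1), (-1, -1), (-1, 0), (-2, 0), (-2, -1), (-2, -2), (-3, -2), (-3, -3)]
H-H contact: residue 0 @(0,0) - residue 3 @(-1, 0)
H-H contact: residue 2 @(-1,-1) - residue 5 @(-2, -1)

Answer: 2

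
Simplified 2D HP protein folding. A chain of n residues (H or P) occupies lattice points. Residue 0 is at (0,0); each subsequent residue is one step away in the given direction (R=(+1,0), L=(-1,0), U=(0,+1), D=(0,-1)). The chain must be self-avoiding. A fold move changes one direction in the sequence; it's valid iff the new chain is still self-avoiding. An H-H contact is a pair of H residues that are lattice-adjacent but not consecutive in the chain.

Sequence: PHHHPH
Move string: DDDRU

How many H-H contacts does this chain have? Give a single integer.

Answer: 1

Derivation:
Positions: [(0, 0), (0, -1), (0, -2), (0, -3), (1, -3), (1, -2)]
H-H contact: residue 2 @(0,-2) - residue 5 @(1, -2)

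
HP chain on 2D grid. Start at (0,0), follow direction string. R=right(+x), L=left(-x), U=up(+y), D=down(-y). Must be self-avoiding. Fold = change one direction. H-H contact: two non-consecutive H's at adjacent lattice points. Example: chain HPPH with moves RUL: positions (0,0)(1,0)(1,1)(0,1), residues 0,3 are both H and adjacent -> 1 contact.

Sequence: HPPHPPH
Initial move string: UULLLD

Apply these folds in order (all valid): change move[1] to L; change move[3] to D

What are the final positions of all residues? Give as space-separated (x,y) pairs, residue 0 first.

Answer: (0,0) (0,1) (-1,1) (-2,1) (-2,0) (-3,0) (-3,-1)

Derivation:
Initial moves: UULLLD
Fold: move[1]->L => ULLLLD (positions: [(0, 0), (0, 1), (-1, 1), (-2, 1), (-3, 1), (-4, 1), (-4, 0)])
Fold: move[3]->D => ULLDLD (positions: [(0, 0), (0, 1), (-1, 1), (-2, 1), (-2, 0), (-3, 0), (-3, -1)])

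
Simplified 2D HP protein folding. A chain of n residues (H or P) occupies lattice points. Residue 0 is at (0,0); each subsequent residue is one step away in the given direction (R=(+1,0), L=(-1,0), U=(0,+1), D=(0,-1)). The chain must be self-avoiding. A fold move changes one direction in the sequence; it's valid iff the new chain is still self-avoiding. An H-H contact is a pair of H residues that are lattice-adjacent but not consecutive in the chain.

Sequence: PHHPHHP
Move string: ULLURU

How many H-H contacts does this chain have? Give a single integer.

Positions: [(0, 0), (0, 1), (-1, 1), (-2, 1), (-2, 2), (-1, 2), (-1, 3)]
H-H contact: residue 2 @(-1,1) - residue 5 @(-1, 2)

Answer: 1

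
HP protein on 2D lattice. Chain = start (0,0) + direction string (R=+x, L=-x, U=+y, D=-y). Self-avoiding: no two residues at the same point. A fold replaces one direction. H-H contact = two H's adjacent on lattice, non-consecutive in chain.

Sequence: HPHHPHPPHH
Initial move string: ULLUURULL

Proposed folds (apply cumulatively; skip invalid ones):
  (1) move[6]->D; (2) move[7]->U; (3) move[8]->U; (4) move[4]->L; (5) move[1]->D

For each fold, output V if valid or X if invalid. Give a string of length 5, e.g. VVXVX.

Initial: ULLUURULL -> [(0, 0), (0, 1), (-1, 1), (-2, 1), (-2, 2), (-2, 3), (-1, 3), (-1, 4), (-2, 4), (-3, 4)]
Fold 1: move[6]->D => ULLUURDLL INVALID (collision), skipped
Fold 2: move[7]->U => ULLUURUUL VALID
Fold 3: move[8]->U => ULLUURUUU VALID
Fold 4: move[4]->L => ULLULRUUU INVALID (collision), skipped
Fold 5: move[1]->D => UDLUURUUU INVALID (collision), skipped

Answer: XVVXX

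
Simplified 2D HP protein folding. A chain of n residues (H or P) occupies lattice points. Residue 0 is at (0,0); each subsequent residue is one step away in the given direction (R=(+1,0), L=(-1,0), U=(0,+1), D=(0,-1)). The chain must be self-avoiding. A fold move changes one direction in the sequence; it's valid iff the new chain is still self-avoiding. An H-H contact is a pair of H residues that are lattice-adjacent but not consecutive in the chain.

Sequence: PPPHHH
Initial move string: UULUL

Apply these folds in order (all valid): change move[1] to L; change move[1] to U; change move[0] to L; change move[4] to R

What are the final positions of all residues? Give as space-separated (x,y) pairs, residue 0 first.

Answer: (0,0) (-1,0) (-1,1) (-2,1) (-2,2) (-1,2)

Derivation:
Initial moves: UULUL
Fold: move[1]->L => ULLUL (positions: [(0, 0), (0, 1), (-1, 1), (-2, 1), (-2, 2), (-3, 2)])
Fold: move[1]->U => UULUL (positions: [(0, 0), (0, 1), (0, 2), (-1, 2), (-1, 3), (-2, 3)])
Fold: move[0]->L => LULUL (positions: [(0, 0), (-1, 0), (-1, 1), (-2, 1), (-2, 2), (-3, 2)])
Fold: move[4]->R => LULUR (positions: [(0, 0), (-1, 0), (-1, 1), (-2, 1), (-2, 2), (-1, 2)])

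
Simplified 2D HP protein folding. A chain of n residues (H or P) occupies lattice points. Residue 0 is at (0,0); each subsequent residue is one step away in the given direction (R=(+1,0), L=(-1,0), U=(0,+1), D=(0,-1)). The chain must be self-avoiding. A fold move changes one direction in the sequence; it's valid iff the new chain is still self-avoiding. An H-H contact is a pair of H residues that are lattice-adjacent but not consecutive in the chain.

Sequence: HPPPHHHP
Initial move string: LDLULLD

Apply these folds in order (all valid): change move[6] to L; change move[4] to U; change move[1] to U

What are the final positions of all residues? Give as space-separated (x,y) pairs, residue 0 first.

Initial moves: LDLULLD
Fold: move[6]->L => LDLULLL (positions: [(0, 0), (-1, 0), (-1, -1), (-2, -1), (-2, 0), (-3, 0), (-4, 0), (-5, 0)])
Fold: move[4]->U => LDLUULL (positions: [(0, 0), (-1, 0), (-1, -1), (-2, -1), (-2, 0), (-2, 1), (-3, 1), (-4, 1)])
Fold: move[1]->U => LULUULL (positions: [(0, 0), (-1, 0), (-1, 1), (-2, 1), (-2, 2), (-2, 3), (-3, 3), (-4, 3)])

Answer: (0,0) (-1,0) (-1,1) (-2,1) (-2,2) (-2,3) (-3,3) (-4,3)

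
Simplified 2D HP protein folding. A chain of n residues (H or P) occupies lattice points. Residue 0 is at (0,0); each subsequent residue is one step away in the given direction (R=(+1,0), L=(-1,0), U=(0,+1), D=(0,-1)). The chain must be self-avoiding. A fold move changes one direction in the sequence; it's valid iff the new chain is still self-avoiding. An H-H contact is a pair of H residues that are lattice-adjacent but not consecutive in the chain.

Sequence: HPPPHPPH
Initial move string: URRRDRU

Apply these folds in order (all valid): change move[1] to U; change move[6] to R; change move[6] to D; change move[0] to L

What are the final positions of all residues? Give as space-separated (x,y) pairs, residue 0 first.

Initial moves: URRRDRU
Fold: move[1]->U => UURRDRU (positions: [(0, 0), (0, 1), (0, 2), (1, 2), (2, 2), (2, 1), (3, 1), (3, 2)])
Fold: move[6]->R => UURRDRR (positions: [(0, 0), (0, 1), (0, 2), (1, 2), (2, 2), (2, 1), (3, 1), (4, 1)])
Fold: move[6]->D => UURRDRD (positions: [(0, 0), (0, 1), (0, 2), (1, 2), (2, 2), (2, 1), (3, 1), (3, 0)])
Fold: move[0]->L => LURRDRD (positions: [(0, 0), (-1, 0), (-1, 1), (0, 1), (1, 1), (1, 0), (2, 0), (2, -1)])

Answer: (0,0) (-1,0) (-1,1) (0,1) (1,1) (1,0) (2,0) (2,-1)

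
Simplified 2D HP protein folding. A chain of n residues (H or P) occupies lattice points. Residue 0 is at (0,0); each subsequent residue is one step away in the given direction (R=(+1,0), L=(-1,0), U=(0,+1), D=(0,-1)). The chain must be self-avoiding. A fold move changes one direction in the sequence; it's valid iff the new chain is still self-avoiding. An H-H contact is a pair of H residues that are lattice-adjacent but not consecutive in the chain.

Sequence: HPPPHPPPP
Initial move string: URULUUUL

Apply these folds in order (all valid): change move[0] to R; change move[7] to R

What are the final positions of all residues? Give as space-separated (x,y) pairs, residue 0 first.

Initial moves: URULUUUL
Fold: move[0]->R => RRULUUUL (positions: [(0, 0), (1, 0), (2, 0), (2, 1), (1, 1), (1, 2), (1, 3), (1, 4), (0, 4)])
Fold: move[7]->R => RRULUUUR (positions: [(0, 0), (1, 0), (2, 0), (2, 1), (1, 1), (1, 2), (1, 3), (1, 4), (2, 4)])

Answer: (0,0) (1,0) (2,0) (2,1) (1,1) (1,2) (1,3) (1,4) (2,4)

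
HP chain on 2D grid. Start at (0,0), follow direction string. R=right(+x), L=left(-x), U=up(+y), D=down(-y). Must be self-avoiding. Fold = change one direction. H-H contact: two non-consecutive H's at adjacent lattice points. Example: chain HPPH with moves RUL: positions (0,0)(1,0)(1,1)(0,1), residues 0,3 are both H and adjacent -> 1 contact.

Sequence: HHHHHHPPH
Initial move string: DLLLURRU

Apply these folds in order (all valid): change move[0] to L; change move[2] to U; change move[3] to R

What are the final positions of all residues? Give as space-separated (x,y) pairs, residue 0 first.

Answer: (0,0) (-1,0) (-2,0) (-2,1) (-1,1) (-1,2) (0,2) (1,2) (1,3)

Derivation:
Initial moves: DLLLURRU
Fold: move[0]->L => LLLLURRU (positions: [(0, 0), (-1, 0), (-2, 0), (-3, 0), (-4, 0), (-4, 1), (-3, 1), (-2, 1), (-2, 2)])
Fold: move[2]->U => LLULURRU (positions: [(0, 0), (-1, 0), (-2, 0), (-2, 1), (-3, 1), (-3, 2), (-2, 2), (-1, 2), (-1, 3)])
Fold: move[3]->R => LLURURRU (positions: [(0, 0), (-1, 0), (-2, 0), (-2, 1), (-1, 1), (-1, 2), (0, 2), (1, 2), (1, 3)])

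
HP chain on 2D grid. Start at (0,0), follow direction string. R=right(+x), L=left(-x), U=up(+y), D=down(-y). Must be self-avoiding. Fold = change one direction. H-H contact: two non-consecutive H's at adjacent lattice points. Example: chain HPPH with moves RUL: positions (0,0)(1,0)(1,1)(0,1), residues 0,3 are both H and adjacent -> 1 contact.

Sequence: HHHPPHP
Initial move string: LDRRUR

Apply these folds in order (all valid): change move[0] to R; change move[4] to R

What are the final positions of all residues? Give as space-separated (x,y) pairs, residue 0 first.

Answer: (0,0) (1,0) (1,-1) (2,-1) (3,-1) (4,-1) (5,-1)

Derivation:
Initial moves: LDRRUR
Fold: move[0]->R => RDRRUR (positions: [(0, 0), (1, 0), (1, -1), (2, -1), (3, -1), (3, 0), (4, 0)])
Fold: move[4]->R => RDRRRR (positions: [(0, 0), (1, 0), (1, -1), (2, -1), (3, -1), (4, -1), (5, -1)])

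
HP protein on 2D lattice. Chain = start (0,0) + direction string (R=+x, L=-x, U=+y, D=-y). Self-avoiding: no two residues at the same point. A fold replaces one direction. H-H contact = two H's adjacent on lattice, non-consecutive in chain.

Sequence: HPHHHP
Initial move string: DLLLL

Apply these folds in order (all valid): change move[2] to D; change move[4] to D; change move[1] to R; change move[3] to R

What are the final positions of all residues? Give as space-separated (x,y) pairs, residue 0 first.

Answer: (0,0) (0,-1) (1,-1) (1,-2) (2,-2) (2,-3)

Derivation:
Initial moves: DLLLL
Fold: move[2]->D => DLDLL (positions: [(0, 0), (0, -1), (-1, -1), (-1, -2), (-2, -2), (-3, -2)])
Fold: move[4]->D => DLDLD (positions: [(0, 0), (0, -1), (-1, -1), (-1, -2), (-2, -2), (-2, -3)])
Fold: move[1]->R => DRDLD (positions: [(0, 0), (0, -1), (1, -1), (1, -2), (0, -2), (0, -3)])
Fold: move[3]->R => DRDRD (positions: [(0, 0), (0, -1), (1, -1), (1, -2), (2, -2), (2, -3)])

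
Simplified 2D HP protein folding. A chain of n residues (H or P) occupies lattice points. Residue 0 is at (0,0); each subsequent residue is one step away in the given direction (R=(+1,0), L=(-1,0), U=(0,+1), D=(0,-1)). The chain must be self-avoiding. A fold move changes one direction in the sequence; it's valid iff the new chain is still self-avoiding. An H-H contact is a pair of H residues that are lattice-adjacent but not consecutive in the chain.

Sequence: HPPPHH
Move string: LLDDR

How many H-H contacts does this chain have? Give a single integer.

Positions: [(0, 0), (-1, 0), (-2, 0), (-2, -1), (-2, -2), (-1, -2)]
No H-H contacts found.

Answer: 0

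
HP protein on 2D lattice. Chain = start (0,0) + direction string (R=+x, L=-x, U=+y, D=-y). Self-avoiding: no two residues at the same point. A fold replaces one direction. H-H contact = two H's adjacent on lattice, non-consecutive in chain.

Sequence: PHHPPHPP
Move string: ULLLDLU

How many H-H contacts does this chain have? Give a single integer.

Answer: 0

Derivation:
Positions: [(0, 0), (0, 1), (-1, 1), (-2, 1), (-3, 1), (-3, 0), (-4, 0), (-4, 1)]
No H-H contacts found.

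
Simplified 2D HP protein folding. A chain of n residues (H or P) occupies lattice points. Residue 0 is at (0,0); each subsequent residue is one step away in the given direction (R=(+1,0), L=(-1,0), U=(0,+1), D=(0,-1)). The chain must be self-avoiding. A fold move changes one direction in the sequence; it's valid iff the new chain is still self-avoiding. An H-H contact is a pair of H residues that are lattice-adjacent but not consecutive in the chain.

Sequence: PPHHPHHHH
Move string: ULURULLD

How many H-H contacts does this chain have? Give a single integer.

Answer: 2

Derivation:
Positions: [(0, 0), (0, 1), (-1, 1), (-1, 2), (0, 2), (0, 3), (-1, 3), (-2, 3), (-2, 2)]
H-H contact: residue 3 @(-1,2) - residue 8 @(-2, 2)
H-H contact: residue 3 @(-1,2) - residue 6 @(-1, 3)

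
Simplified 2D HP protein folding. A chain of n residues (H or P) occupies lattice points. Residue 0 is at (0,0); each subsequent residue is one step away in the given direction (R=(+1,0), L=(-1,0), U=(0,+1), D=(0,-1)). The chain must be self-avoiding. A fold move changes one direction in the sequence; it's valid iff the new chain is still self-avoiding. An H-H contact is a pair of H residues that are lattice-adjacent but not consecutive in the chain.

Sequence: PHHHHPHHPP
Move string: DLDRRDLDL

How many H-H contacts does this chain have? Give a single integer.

Positions: [(0, 0), (0, -1), (-1, -1), (-1, -2), (0, -2), (1, -2), (1, -3), (0, -3), (0, -4), (-1, -4)]
H-H contact: residue 1 @(0,-1) - residue 4 @(0, -2)
H-H contact: residue 4 @(0,-2) - residue 7 @(0, -3)

Answer: 2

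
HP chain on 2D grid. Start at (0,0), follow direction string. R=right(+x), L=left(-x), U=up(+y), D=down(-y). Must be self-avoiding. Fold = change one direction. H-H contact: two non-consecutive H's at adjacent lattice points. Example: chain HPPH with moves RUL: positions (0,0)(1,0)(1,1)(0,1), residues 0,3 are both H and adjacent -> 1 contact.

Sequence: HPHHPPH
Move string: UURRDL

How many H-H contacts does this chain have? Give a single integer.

Positions: [(0, 0), (0, 1), (0, 2), (1, 2), (2, 2), (2, 1), (1, 1)]
H-H contact: residue 3 @(1,2) - residue 6 @(1, 1)

Answer: 1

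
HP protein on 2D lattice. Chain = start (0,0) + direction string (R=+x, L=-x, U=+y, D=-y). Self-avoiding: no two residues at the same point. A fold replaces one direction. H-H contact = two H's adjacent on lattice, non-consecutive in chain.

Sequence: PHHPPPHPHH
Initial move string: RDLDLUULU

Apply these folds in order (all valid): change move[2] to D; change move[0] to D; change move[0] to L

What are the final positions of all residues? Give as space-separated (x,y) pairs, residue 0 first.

Initial moves: RDLDLUULU
Fold: move[2]->D => RDDDLUULU (positions: [(0, 0), (1, 0), (1, -1), (1, -2), (1, -3), (0, -3), (0, -2), (0, -1), (-1, -1), (-1, 0)])
Fold: move[0]->D => DDDDLUULU (positions: [(0, 0), (0, -1), (0, -2), (0, -3), (0, -4), (-1, -4), (-1, -3), (-1, -2), (-2, -2), (-2, -1)])
Fold: move[0]->L => LDDDLUULU (positions: [(0, 0), (-1, 0), (-1, -1), (-1, -2), (-1, -3), (-2, -3), (-2, -2), (-2, -1), (-3, -1), (-3, 0)])

Answer: (0,0) (-1,0) (-1,-1) (-1,-2) (-1,-3) (-2,-3) (-2,-2) (-2,-1) (-3,-1) (-3,0)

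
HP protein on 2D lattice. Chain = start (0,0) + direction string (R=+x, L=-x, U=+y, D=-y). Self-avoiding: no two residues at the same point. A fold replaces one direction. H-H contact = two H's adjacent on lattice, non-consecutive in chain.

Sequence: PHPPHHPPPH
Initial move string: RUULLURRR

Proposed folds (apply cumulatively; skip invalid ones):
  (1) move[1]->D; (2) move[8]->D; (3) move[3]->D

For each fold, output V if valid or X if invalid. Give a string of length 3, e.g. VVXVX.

Answer: XXX

Derivation:
Initial: RUULLURRR -> [(0, 0), (1, 0), (1, 1), (1, 2), (0, 2), (-1, 2), (-1, 3), (0, 3), (1, 3), (2, 3)]
Fold 1: move[1]->D => RDULLURRR INVALID (collision), skipped
Fold 2: move[8]->D => RUULLURRD INVALID (collision), skipped
Fold 3: move[3]->D => RUUDLURRR INVALID (collision), skipped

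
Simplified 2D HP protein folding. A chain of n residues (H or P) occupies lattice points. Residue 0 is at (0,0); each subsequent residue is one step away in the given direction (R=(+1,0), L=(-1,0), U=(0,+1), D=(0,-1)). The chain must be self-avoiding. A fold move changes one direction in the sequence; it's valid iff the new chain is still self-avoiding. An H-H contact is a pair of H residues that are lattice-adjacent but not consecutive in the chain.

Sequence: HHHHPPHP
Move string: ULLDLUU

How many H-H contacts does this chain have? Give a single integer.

Positions: [(0, 0), (0, 1), (-1, 1), (-2, 1), (-2, 0), (-3, 0), (-3, 1), (-3, 2)]
H-H contact: residue 3 @(-2,1) - residue 6 @(-3, 1)

Answer: 1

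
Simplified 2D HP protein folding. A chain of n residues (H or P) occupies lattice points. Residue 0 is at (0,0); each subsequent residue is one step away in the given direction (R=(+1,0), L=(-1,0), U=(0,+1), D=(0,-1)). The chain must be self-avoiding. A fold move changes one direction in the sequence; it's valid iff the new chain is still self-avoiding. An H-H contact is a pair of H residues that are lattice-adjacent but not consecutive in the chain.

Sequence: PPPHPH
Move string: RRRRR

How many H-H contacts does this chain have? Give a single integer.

Positions: [(0, 0), (1, 0), (2, 0), (3, 0), (4, 0), (5, 0)]
No H-H contacts found.

Answer: 0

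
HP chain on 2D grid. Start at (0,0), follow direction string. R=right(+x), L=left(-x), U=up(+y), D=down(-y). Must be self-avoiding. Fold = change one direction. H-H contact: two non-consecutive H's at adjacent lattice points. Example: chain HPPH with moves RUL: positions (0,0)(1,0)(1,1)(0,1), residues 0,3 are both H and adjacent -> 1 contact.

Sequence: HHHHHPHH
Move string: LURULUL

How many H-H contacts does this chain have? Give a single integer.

Positions: [(0, 0), (-1, 0), (-1, 1), (0, 1), (0, 2), (-1, 2), (-1, 3), (-2, 3)]
H-H contact: residue 0 @(0,0) - residue 3 @(0, 1)

Answer: 1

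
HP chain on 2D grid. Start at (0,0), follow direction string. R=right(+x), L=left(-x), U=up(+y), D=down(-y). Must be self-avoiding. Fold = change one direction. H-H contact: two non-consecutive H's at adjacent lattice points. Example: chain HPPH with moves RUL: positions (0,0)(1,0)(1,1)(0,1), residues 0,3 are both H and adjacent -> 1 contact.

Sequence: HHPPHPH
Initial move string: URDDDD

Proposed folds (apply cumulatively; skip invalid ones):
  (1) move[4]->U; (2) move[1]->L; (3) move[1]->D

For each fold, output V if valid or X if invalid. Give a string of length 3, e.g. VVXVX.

Answer: XVX

Derivation:
Initial: URDDDD -> [(0, 0), (0, 1), (1, 1), (1, 0), (1, -1), (1, -2), (1, -3)]
Fold 1: move[4]->U => URDDUD INVALID (collision), skipped
Fold 2: move[1]->L => ULDDDD VALID
Fold 3: move[1]->D => UDDDDD INVALID (collision), skipped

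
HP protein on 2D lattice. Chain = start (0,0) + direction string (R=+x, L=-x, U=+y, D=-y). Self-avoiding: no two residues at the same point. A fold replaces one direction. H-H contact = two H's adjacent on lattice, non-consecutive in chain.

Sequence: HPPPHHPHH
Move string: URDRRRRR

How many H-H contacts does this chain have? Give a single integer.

Answer: 0

Derivation:
Positions: [(0, 0), (0, 1), (1, 1), (1, 0), (2, 0), (3, 0), (4, 0), (5, 0), (6, 0)]
No H-H contacts found.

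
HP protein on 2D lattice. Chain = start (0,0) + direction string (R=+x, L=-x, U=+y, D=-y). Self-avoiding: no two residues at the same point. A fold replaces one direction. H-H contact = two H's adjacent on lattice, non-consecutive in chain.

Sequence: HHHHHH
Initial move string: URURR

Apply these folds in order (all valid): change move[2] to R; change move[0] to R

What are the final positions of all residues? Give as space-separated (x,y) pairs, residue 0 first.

Answer: (0,0) (1,0) (2,0) (3,0) (4,0) (5,0)

Derivation:
Initial moves: URURR
Fold: move[2]->R => URRRR (positions: [(0, 0), (0, 1), (1, 1), (2, 1), (3, 1), (4, 1)])
Fold: move[0]->R => RRRRR (positions: [(0, 0), (1, 0), (2, 0), (3, 0), (4, 0), (5, 0)])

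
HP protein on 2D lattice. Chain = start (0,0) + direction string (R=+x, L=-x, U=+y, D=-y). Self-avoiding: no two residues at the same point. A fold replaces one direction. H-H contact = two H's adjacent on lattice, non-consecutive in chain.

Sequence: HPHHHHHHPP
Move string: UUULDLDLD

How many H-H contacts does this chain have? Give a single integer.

Positions: [(0, 0), (0, 1), (0, 2), (0, 3), (-1, 3), (-1, 2), (-2, 2), (-2, 1), (-3, 1), (-3, 0)]
H-H contact: residue 2 @(0,2) - residue 5 @(-1, 2)

Answer: 1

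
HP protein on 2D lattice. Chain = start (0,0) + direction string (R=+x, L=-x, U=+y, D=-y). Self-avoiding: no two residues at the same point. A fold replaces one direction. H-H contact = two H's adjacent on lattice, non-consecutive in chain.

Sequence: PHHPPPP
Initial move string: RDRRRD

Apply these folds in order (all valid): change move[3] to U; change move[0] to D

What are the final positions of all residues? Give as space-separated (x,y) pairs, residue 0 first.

Initial moves: RDRRRD
Fold: move[3]->U => RDRURD (positions: [(0, 0), (1, 0), (1, -1), (2, -1), (2, 0), (3, 0), (3, -1)])
Fold: move[0]->D => DDRURD (positions: [(0, 0), (0, -1), (0, -2), (1, -2), (1, -1), (2, -1), (2, -2)])

Answer: (0,0) (0,-1) (0,-2) (1,-2) (1,-1) (2,-1) (2,-2)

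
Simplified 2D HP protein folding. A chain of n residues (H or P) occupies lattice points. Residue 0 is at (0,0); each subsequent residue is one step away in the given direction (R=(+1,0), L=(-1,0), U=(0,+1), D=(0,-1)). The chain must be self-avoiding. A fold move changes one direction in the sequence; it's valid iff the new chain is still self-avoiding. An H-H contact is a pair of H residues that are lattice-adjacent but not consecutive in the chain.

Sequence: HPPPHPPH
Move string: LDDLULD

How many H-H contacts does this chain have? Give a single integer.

Positions: [(0, 0), (-1, 0), (-1, -1), (-1, -2), (-2, -2), (-2, -1), (-3, -1), (-3, -2)]
H-H contact: residue 4 @(-2,-2) - residue 7 @(-3, -2)

Answer: 1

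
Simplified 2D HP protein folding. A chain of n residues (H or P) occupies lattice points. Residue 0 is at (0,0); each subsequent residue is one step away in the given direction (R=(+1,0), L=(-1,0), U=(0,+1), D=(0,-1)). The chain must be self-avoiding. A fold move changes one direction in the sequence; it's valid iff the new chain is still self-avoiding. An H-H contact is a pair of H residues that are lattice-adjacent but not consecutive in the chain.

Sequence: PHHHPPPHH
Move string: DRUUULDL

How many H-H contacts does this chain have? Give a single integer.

Answer: 0

Derivation:
Positions: [(0, 0), (0, -1), (1, -1), (1, 0), (1, 1), (1, 2), (0, 2), (0, 1), (-1, 1)]
No H-H contacts found.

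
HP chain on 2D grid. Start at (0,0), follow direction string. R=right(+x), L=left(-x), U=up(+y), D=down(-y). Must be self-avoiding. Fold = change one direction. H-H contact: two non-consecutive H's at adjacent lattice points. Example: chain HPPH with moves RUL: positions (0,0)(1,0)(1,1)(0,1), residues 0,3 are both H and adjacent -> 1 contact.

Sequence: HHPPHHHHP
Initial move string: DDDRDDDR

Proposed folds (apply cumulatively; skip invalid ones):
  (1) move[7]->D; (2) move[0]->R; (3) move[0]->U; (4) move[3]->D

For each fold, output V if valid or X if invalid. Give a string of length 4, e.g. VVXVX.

Initial: DDDRDDDR -> [(0, 0), (0, -1), (0, -2), (0, -3), (1, -3), (1, -4), (1, -5), (1, -6), (2, -6)]
Fold 1: move[7]->D => DDDRDDDD VALID
Fold 2: move[0]->R => RDDRDDDD VALID
Fold 3: move[0]->U => UDDRDDDD INVALID (collision), skipped
Fold 4: move[3]->D => RDDDDDDD VALID

Answer: VVXV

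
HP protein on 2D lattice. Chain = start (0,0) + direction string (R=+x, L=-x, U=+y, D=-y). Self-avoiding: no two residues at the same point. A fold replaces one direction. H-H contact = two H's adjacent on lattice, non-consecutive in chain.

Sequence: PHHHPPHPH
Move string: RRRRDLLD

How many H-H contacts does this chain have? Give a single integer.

Positions: [(0, 0), (1, 0), (2, 0), (3, 0), (4, 0), (4, -1), (3, -1), (2, -1), (2, -2)]
H-H contact: residue 3 @(3,0) - residue 6 @(3, -1)

Answer: 1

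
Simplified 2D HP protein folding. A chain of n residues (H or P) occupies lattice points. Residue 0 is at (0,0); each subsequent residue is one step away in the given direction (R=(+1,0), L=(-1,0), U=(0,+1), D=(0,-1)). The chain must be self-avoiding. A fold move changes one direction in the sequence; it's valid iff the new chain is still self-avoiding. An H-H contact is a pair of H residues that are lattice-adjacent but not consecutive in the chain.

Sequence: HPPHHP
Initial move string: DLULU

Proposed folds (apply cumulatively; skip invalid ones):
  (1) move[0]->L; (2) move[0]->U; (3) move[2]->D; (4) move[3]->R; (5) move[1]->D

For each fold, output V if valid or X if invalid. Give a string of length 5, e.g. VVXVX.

Answer: VVVXX

Derivation:
Initial: DLULU -> [(0, 0), (0, -1), (-1, -1), (-1, 0), (-2, 0), (-2, 1)]
Fold 1: move[0]->L => LLULU VALID
Fold 2: move[0]->U => ULULU VALID
Fold 3: move[2]->D => ULDLU VALID
Fold 4: move[3]->R => ULDRU INVALID (collision), skipped
Fold 5: move[1]->D => UDDLU INVALID (collision), skipped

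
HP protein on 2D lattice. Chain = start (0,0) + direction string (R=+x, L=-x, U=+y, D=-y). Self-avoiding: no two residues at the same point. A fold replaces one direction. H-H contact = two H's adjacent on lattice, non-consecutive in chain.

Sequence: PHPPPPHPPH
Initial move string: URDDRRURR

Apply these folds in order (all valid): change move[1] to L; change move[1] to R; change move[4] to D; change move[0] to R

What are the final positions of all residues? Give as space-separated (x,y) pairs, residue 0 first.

Answer: (0,0) (1,0) (2,0) (2,-1) (2,-2) (2,-3) (3,-3) (3,-2) (4,-2) (5,-2)

Derivation:
Initial moves: URDDRRURR
Fold: move[1]->L => ULDDRRURR (positions: [(0, 0), (0, 1), (-1, 1), (-1, 0), (-1, -1), (0, -1), (1, -1), (1, 0), (2, 0), (3, 0)])
Fold: move[1]->R => URDDRRURR (positions: [(0, 0), (0, 1), (1, 1), (1, 0), (1, -1), (2, -1), (3, -1), (3, 0), (4, 0), (5, 0)])
Fold: move[4]->D => URDDDRURR (positions: [(0, 0), (0, 1), (1, 1), (1, 0), (1, -1), (1, -2), (2, -2), (2, -1), (3, -1), (4, -1)])
Fold: move[0]->R => RRDDDRURR (positions: [(0, 0), (1, 0), (2, 0), (2, -1), (2, -2), (2, -3), (3, -3), (3, -2), (4, -2), (5, -2)])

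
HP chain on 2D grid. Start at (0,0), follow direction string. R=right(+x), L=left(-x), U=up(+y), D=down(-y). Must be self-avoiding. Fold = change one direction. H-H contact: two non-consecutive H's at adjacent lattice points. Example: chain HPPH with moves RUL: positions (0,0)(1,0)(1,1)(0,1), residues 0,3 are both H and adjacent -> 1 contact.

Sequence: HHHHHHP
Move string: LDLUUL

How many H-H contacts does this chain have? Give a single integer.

Positions: [(0, 0), (-1, 0), (-1, -1), (-2, -1), (-2, 0), (-2, 1), (-3, 1)]
H-H contact: residue 1 @(-1,0) - residue 4 @(-2, 0)

Answer: 1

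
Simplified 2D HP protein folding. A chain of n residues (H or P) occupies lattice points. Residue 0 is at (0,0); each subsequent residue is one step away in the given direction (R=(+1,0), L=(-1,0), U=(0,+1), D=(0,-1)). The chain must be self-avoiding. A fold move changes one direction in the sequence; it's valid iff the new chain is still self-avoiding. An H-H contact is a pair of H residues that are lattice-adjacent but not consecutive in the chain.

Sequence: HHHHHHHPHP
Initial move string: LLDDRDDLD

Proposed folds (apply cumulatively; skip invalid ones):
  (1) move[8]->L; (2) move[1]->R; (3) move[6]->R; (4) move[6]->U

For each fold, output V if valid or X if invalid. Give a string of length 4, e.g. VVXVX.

Initial: LLDDRDDLD -> [(0, 0), (-1, 0), (-2, 0), (-2, -1), (-2, -2), (-1, -2), (-1, -3), (-1, -4), (-2, -4), (-2, -5)]
Fold 1: move[8]->L => LLDDRDDLL VALID
Fold 2: move[1]->R => LRDDRDDLL INVALID (collision), skipped
Fold 3: move[6]->R => LLDDRDRLL INVALID (collision), skipped
Fold 4: move[6]->U => LLDDRDULL INVALID (collision), skipped

Answer: VXXX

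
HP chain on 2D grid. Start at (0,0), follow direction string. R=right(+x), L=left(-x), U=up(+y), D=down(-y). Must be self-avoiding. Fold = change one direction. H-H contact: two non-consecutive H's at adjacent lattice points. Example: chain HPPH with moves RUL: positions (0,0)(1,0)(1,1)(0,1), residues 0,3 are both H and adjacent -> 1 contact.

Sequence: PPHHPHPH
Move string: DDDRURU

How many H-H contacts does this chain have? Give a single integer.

Answer: 1

Derivation:
Positions: [(0, 0), (0, -1), (0, -2), (0, -3), (1, -3), (1, -2), (2, -2), (2, -1)]
H-H contact: residue 2 @(0,-2) - residue 5 @(1, -2)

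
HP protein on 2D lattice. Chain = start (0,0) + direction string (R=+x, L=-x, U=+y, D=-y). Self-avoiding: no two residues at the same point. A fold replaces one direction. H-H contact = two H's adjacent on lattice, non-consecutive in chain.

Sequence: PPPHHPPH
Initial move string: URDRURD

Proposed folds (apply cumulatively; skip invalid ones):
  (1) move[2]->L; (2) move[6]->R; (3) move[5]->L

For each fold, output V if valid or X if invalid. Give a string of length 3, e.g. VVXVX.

Initial: URDRURD -> [(0, 0), (0, 1), (1, 1), (1, 0), (2, 0), (2, 1), (3, 1), (3, 0)]
Fold 1: move[2]->L => URLRURD INVALID (collision), skipped
Fold 2: move[6]->R => URDRURR VALID
Fold 3: move[5]->L => URDRULR INVALID (collision), skipped

Answer: XVX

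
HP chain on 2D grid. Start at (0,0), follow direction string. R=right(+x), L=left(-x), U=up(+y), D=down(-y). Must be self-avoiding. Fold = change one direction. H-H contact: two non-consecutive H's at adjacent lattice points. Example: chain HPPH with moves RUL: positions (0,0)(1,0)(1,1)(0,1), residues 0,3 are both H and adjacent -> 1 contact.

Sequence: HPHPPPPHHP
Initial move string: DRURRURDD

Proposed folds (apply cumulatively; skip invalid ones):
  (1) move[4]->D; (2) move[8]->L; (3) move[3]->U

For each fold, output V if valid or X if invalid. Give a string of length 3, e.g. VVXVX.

Answer: XXV

Derivation:
Initial: DRURRURDD -> [(0, 0), (0, -1), (1, -1), (1, 0), (2, 0), (3, 0), (3, 1), (4, 1), (4, 0), (4, -1)]
Fold 1: move[4]->D => DRURDURDD INVALID (collision), skipped
Fold 2: move[8]->L => DRURRURDL INVALID (collision), skipped
Fold 3: move[3]->U => DRUURURDD VALID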